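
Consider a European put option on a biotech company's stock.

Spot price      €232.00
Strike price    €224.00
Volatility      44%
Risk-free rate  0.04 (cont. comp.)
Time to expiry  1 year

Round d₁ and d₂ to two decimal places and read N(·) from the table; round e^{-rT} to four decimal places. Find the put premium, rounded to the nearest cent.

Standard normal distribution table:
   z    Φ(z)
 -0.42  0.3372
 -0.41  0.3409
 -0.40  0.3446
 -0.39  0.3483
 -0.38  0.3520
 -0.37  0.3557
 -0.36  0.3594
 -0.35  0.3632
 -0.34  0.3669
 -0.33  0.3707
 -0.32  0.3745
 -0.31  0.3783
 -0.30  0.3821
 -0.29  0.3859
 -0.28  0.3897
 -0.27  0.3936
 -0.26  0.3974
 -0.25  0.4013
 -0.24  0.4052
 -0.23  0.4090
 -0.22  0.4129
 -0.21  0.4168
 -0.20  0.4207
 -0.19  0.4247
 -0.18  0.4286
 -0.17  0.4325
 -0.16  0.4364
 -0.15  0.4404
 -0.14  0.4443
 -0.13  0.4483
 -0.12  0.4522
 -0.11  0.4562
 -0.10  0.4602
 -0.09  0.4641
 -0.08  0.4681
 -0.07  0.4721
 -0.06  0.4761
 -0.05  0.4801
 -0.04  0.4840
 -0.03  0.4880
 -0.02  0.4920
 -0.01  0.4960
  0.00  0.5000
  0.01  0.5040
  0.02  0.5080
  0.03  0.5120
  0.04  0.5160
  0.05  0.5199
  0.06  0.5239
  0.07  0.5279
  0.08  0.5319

σ√T = 0.44·√1 = 0.4400
d₁ = [ln(232/224) + (0.04 + 0.44²/2)·1] / 0.4400 = [0.0351 + 0.1368] / 0.4400 = 0.3907 which rounds to 0.39
d₂ = d₁ − σ√T = 0.3907 − 0.4400 = -0.0493 which rounds to -0.05
exp(−rT) = exp(−0.04·1) = 0.9608
N(−d₂) = N(0.05) = 0.5199;  N(−d₁) = N(-0.39) = 0.3483
P = 224·0.9608·0.5199 − 232·0.3483 = 111.8925 − 80.8056 = 31.0869

€31.09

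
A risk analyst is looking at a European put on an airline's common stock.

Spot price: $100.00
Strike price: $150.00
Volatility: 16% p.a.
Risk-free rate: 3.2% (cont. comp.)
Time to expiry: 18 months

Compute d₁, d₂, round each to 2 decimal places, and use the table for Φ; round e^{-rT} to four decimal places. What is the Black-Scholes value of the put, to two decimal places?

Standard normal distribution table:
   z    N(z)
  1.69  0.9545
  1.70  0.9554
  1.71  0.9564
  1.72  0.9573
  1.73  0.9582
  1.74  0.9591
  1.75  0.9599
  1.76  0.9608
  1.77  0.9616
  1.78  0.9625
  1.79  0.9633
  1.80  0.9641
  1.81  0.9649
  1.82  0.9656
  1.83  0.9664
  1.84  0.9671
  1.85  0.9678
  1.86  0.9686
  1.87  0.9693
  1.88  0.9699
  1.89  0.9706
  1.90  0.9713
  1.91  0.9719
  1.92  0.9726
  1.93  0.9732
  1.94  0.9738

$43.23

σ√T = 0.16·√1.5 = 0.1960
d₁ = [ln(100/150) + (0.032 + ½·0.16²)·1.5] / (σ√T) = (-0.4055 + 0.0672) / 0.1960 = -1.7262 ⇒ -1.73
d₂ = -1.7262 − 0.1960 = -1.9222 ⇒ -1.92
e^(−rT) = e^(−0.032·1.5) = 0.9531
N(−d₂) = N(1.92) = 0.9726;  N(−d₁) = N(1.73) = 0.9582
P = 150·0.9531·0.9726 − 100·0.9582 = 139.0478 − 95.8200 = 43.2278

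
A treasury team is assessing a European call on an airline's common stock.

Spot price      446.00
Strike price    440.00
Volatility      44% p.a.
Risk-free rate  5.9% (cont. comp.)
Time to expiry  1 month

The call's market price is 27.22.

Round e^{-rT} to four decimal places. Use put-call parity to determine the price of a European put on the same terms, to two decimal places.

19.06

exp(−rT) = exp(−0.059·0.08333) = 0.9951
Put-call parity: C − P = S − K·e^(−rT) = 446 − 440·0.9951 = 446 − 437.8440 = 8.1560
P = C − (C − P) = 27.22 − (8.1560) = 19.0640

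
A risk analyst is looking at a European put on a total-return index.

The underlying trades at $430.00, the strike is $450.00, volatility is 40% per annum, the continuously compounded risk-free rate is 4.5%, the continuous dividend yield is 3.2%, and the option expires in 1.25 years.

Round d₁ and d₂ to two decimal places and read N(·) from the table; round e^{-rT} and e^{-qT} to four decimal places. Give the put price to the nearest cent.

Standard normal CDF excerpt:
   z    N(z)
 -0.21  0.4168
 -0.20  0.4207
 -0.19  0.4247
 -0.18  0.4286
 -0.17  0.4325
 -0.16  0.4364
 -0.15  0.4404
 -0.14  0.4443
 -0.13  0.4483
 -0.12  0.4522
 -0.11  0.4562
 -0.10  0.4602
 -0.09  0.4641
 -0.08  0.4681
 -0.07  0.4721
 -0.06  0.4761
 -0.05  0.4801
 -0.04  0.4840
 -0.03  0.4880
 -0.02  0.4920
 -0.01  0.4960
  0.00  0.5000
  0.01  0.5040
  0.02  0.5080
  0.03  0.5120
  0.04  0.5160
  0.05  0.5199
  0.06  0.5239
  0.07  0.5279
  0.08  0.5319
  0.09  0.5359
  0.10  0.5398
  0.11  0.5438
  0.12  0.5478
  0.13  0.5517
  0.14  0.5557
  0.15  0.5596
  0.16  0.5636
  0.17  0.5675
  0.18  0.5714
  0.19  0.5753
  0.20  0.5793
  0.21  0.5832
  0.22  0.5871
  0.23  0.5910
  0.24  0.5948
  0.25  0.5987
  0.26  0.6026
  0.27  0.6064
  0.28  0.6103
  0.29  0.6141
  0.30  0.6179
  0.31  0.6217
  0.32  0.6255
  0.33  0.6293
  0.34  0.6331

σ√T = 0.4·√1.25 = 0.4472
ln(S/K) + (r − q + σ²/2)T = ln(430/450) + (0.045 − 0.032 + 0.4²/2)·1.25 = -0.0455 + 0.1163 = 0.0708
d₁ = 0.0708 / 0.4472 = 0.1583 ≈ 0.16
d₂ = d₁ − σ√T = 0.1583 − 0.4472 = -0.2889 ≈ -0.29
exp(−qT) = exp(−0.032·1.25) = 0.9608;  exp(−rT) = exp(−0.045·1.25) = 0.9453
P = 450·0.9453·N(0.29) − 430·0.9608·N(-0.16) = 450·0.9453·0.6141 − 430·0.9608·0.4364 = 261.2289 − 180.2960 = 80.9329

$80.93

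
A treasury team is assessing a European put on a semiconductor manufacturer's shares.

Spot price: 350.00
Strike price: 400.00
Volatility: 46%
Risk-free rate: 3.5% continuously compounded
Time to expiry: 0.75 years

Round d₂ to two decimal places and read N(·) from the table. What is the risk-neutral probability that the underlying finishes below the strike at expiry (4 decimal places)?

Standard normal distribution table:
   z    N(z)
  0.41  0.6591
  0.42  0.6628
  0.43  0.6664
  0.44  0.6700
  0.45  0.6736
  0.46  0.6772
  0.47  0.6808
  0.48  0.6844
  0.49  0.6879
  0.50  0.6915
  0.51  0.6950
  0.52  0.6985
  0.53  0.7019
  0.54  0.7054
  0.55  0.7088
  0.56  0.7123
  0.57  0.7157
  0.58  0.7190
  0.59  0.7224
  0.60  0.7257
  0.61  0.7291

σ√T = 0.46 × 0.8660 = 0.3984
d₁ = [ln(350/400) + (0.035 + ½·0.46²)·0.75] / (σ√T) = (-0.1335 + 0.1056) / 0.3984 = -0.0701 which rounds to -0.07
d₂ = -0.0701 − 0.3984 = -0.4685 which rounds to -0.47
Pr(exercise) under Q = N(−d₂) = N(0.47) = 0.6808

0.6808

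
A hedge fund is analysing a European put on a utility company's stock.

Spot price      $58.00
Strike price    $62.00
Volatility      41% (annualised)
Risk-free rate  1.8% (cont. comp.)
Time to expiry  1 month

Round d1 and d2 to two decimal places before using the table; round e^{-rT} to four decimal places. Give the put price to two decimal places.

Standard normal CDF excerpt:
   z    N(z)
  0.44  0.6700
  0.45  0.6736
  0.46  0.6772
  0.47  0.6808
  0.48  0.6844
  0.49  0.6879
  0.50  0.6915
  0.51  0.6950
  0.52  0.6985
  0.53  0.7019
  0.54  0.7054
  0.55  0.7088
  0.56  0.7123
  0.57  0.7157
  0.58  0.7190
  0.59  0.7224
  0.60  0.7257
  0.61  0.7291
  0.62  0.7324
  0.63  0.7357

σ√T = 0.41·√0.08333 = 0.1184
ln(S/K) + (r + σ²/2)T = ln(58/62) + (0.018 + 0.41²/2)·0.08333 = -0.0667 + 0.0085 = -0.0582
d₁ = -0.0582 / 0.1184 = -0.4916 → -0.49
d₂ = d₁ − σ√T = -0.4916 − 0.1184 = -0.6100 → -0.61
exp(−rT) = exp(−0.018·0.08333) = 0.9985
N(−d₂) = N(0.61) = 0.7291;  N(−d₁) = N(0.49) = 0.6879
P = 62·0.9985·0.7291 − 58·0.6879 = 45.1364 − 39.8982 = 5.2382

$5.24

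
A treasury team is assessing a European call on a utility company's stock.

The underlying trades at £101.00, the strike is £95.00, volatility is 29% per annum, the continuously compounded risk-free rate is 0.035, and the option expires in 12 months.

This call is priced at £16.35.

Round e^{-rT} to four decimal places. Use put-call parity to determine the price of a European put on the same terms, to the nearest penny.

£7.08

e^(−rT) = e^(−0.035·1) = 0.9656
Put-call parity: C − P = S − K·e^(−rT) = 101 − 95·0.9656 = 101 − 91.7320 = 9.2680
P = C − (C − P) = 16.35 − (9.2680) = 7.0820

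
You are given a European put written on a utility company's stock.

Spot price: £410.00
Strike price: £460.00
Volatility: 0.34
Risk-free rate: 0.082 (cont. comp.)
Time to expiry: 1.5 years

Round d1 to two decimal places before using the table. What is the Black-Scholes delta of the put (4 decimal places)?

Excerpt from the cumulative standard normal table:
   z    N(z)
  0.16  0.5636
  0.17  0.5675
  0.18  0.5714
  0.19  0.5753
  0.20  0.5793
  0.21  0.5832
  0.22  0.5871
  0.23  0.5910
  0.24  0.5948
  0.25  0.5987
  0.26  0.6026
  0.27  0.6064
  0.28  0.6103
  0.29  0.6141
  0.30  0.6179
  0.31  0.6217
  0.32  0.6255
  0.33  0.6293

σ√T = 0.34 × 1.2247 = 0.4164
d₁ = [ln(410/460) + (0.082 + 0.34²/2)·1.5] / 0.4164 = [-0.1151 + 0.2097] / 0.4164 = 0.2273 ⇒ 0.23
N(d₁) = N(0.23) = 0.5910
Δ_put = N(d₁) − 1 = 0.5910 − 1 = -0.4090

-0.4090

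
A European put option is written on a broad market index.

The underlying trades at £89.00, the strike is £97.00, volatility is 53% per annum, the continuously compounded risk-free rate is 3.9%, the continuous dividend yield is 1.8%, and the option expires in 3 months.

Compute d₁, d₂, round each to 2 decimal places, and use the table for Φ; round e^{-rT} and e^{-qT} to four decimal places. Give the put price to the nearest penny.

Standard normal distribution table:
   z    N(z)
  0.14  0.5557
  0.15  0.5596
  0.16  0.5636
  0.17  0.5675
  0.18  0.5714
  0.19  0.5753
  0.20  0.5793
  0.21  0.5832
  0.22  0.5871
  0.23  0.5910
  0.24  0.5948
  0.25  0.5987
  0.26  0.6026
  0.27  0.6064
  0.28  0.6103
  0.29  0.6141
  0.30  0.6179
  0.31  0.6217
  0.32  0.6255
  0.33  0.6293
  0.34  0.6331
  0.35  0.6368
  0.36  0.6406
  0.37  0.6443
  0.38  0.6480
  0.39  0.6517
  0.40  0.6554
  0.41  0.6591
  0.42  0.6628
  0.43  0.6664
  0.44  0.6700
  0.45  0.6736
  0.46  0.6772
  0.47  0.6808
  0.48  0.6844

£14.08

σ√T = 0.53 × 0.5000 = 0.2650
d₁ = [ln(89/97) + (0.039 − 0.018 + ½·0.53²)·0.25] / (σ√T) = (-0.0861 + 0.0404) / 0.2650 = -0.1725 which rounds to -0.17
d₂ = -0.1725 − 0.2650 = -0.4375 which rounds to -0.44
exp(−qT) = exp(−0.018·0.25) = 0.9955;  exp(−rT) = exp(−0.039·0.25) = 0.9903
N(−d₂) = N(0.44) = 0.6700;  N(−d₁) = N(0.17) = 0.5675
P = 97·0.9903·0.6700 − 89·0.9955·0.5675 = 64.3596 − 50.2802 = 14.0794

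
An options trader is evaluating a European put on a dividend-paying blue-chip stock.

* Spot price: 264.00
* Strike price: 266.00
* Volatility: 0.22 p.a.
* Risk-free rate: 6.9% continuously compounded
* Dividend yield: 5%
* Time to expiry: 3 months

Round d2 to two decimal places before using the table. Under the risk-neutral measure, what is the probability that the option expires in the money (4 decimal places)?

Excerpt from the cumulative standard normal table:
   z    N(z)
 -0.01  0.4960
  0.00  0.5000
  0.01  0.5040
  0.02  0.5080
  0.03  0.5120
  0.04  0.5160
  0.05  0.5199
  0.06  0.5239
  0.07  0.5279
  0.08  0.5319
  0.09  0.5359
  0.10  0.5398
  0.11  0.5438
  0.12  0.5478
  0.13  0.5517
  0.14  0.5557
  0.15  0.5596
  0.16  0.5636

0.5319

T = 0.25;  σ√T = 0.1100
ln(S/K) + (r − q + σ²/2)T = ln(264/266) + (0.069 − 0.05 + 0.22²/2)·0.25 = -0.0075 + 0.0108 = 0.0033
d₁ = 0.0033 / 0.1100 = 0.0296 ≈ 0.03
d₂ = d₁ − σ√T = 0.0296 − 0.1100 = -0.0804 ≈ -0.08
Risk-neutral Pr[S_T < K] = N(−d₂) = N(0.08) = 0.5319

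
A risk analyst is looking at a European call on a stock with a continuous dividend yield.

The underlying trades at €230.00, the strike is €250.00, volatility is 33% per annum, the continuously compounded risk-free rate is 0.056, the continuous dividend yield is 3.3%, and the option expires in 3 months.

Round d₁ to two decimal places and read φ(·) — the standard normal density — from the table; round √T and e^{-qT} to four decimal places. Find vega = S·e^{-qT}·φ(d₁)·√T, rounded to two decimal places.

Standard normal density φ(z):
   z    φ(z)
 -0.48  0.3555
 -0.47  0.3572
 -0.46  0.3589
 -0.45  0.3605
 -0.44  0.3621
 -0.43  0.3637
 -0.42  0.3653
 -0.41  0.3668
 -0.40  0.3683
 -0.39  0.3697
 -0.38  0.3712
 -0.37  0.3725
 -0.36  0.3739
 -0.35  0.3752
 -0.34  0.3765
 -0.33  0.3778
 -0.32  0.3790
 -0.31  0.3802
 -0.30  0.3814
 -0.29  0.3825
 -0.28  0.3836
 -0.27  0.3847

42.17

T = 0.25;  σ√T = 0.1650
d₁ = [ln(230/250) + (0.056 − 0.033 + 0.33²/2)·0.25] / 0.1650 = [-0.0834 + 0.0194] / 0.1650 = -0.3880 → -0.39
√T = √0.25 = 0.5000
φ(d₁) = φ(-0.39) = 0.3697
e^(−qT) = e^(−0.033·0.25) = 0.9918
vega = S·e^(−qT)·φ(d₁)·√T = 230·0.9918·0.3697·0.5000 = 42.1669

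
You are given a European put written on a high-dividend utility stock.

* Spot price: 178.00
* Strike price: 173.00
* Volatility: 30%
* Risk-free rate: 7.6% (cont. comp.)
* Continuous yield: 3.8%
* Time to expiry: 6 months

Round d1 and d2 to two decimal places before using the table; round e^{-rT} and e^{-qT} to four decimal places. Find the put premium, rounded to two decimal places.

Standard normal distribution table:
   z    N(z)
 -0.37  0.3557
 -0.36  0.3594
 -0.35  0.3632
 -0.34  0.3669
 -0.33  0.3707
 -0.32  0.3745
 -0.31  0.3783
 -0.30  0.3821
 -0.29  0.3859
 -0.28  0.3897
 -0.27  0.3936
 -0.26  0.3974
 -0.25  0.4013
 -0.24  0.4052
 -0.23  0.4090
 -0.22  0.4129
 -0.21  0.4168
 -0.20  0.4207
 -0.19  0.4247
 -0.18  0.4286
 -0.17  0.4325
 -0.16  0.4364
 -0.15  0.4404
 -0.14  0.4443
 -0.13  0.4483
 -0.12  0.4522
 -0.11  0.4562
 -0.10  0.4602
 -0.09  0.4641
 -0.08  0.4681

σ√T = 0.3·√0.5 = 0.2121
ln(S/K) + (r − q + σ²/2)T = ln(178/173) + (0.076 − 0.038 + 0.3²/2)·0.5 = 0.0285 + 0.0415 = 0.0700
d₁ = 0.0700 / 0.2121 = 0.3299 → 0.33
d₂ = d₁ − σ√T = 0.3299 − 0.2121 = 0.1178 → 0.12
exp(−qT) = exp(−0.038·0.5) = 0.9812;  exp(−rT) = exp(−0.076·0.5) = 0.9627
P = 173·0.9627·N(-0.12) − 178·0.9812·N(-0.33) = 173·0.9627·0.4522 − 178·0.9812·0.3707 = 75.3126 − 64.7441 = 10.5685

10.57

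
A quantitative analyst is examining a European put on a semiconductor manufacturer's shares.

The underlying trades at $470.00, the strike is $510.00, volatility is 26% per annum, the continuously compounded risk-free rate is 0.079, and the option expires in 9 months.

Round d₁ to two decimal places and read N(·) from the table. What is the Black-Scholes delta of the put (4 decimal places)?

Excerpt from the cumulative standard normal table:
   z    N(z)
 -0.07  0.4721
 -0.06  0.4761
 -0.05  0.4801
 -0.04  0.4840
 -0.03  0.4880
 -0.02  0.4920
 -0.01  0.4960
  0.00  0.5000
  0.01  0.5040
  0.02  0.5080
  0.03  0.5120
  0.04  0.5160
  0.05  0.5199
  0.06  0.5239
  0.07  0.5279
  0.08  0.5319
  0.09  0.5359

-0.4960

σ√T = 0.26·√0.75 = 0.2252
d₁ = [ln(470/510) + (0.079 + 0.26²/2)·0.75] / 0.2252 = [-0.0817 + 0.0846] / 0.2252 = 0.0130 → 0.01
N(d₁) = N(0.01) = 0.5040
Δ_put = N(d₁) − 1 = 0.5040 − 1 = -0.4960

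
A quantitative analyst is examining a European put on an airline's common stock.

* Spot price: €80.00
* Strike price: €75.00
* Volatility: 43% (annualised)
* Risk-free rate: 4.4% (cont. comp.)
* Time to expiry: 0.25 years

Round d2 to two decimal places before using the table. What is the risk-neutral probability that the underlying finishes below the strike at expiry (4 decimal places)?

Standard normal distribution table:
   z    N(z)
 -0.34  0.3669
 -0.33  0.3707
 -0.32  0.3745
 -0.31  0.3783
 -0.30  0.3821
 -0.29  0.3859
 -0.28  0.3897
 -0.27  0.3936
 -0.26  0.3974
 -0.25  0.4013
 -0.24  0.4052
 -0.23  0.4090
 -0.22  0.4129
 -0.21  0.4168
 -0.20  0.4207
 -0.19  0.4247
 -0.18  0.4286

0.4052

σ√T = 0.43·√0.25 = 0.2150
d₁ = [ln(80/75) + (0.044 + 0.43²/2)·0.25] / 0.2150 = [0.0645 + 0.0341] / 0.2150 = 0.4588 ≈ 0.46
d₂ = d₁ − σ√T = 0.4588 − 0.2150 = 0.2438 ≈ 0.24
Risk-neutral Pr[S_T < K] = N(−d₂) = N(-0.24) = 0.4052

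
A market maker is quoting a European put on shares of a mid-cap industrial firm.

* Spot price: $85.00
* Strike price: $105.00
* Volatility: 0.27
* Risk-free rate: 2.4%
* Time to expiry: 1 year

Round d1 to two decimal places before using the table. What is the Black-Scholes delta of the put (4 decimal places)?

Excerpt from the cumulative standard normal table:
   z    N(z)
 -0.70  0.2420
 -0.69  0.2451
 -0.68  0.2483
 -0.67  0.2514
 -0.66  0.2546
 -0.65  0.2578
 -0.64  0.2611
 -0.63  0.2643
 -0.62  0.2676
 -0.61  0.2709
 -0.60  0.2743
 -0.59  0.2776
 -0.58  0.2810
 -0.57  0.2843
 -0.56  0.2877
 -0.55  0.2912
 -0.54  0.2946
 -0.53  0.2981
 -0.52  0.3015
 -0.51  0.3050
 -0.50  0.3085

-0.7123

σ√T = 0.27·√1 = 0.2700
d₁ = [ln(85/105) + (0.024 + 0.27²/2)·1] / 0.2700 = [-0.2113 + 0.0605] / 0.2700 = -0.5587 ⇒ -0.56
N(d₁) = N(-0.56) = 0.2877
Δ_put = N(d₁) − 1 = 0.2877 − 1 = -0.7123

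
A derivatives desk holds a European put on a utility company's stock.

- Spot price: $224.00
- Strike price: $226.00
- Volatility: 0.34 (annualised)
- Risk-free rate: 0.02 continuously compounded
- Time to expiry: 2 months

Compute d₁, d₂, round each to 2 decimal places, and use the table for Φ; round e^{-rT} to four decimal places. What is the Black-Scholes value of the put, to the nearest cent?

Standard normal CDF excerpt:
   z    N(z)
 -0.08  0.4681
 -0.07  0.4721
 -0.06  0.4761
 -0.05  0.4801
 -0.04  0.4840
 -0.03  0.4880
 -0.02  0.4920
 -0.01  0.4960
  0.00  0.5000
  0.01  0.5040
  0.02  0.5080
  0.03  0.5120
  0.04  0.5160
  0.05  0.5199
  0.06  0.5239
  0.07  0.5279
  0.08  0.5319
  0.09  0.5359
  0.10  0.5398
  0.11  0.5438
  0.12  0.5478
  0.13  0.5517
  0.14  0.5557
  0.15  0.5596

$13.18

σ√T = 0.34·√0.1667 = 0.1388
d₁ = [ln(224/226) + (0.02 + 0.34²/2)·0.1667] / 0.1388 = [-0.0089 + 0.0130] / 0.1388 = 0.0294 which rounds to 0.03
d₂ = d₁ − σ√T = 0.0294 − 0.1388 = -0.1094 which rounds to -0.11
exp(−rT) = exp(−0.02·0.1667) = 0.9967
P = 226·0.9967·N(0.11) − 224·N(-0.03) = 226·0.9967·0.5438 − 224·0.4880 = 122.4932 − 109.3120 = 13.1812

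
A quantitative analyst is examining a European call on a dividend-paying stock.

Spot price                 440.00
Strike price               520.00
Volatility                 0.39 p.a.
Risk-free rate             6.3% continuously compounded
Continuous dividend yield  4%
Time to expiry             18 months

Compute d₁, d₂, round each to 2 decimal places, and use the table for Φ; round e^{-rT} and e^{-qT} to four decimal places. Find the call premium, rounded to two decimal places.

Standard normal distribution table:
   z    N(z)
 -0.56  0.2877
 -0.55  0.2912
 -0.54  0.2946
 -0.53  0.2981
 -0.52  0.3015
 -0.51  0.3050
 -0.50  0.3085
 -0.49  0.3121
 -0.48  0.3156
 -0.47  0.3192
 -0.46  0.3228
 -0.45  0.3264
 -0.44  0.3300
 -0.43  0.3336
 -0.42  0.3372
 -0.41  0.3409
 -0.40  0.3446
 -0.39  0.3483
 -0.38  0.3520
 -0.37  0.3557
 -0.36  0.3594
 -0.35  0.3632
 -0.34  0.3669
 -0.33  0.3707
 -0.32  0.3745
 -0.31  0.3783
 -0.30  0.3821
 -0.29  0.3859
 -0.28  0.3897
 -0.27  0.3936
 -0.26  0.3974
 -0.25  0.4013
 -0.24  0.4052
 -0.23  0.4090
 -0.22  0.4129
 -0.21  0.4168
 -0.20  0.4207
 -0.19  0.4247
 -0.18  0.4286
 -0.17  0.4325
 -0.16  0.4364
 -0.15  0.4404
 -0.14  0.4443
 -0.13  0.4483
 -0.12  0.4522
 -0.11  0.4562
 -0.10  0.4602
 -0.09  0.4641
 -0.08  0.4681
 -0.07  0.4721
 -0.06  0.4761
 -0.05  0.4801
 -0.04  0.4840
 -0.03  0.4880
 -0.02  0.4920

57.93

σ√T = 0.39 × 1.2247 = 0.4777
ln(S/K) + (r − q + σ²/2)T = ln(440/520) + (0.063 − 0.04 + 0.39²/2)·1.5 = -0.1671 + 0.1486 = -0.0185
d₁ = -0.0185 / 0.4777 = -0.0387 ≈ -0.04
d₂ = d₁ − σ√T = -0.0387 − 0.4777 = -0.5163 ≈ -0.52
e^(−qT) = e^(−0.04·1.5) = 0.9418;  e^(−rT) = e^(−0.063·1.5) = 0.9098
N(d₁) = N(-0.04) = 0.4840;  N(d₂) = N(-0.52) = 0.3015
C = 440·0.9418·0.4840 − 520·0.9098·0.3015 = 200.5657 − 142.6384 = 57.9273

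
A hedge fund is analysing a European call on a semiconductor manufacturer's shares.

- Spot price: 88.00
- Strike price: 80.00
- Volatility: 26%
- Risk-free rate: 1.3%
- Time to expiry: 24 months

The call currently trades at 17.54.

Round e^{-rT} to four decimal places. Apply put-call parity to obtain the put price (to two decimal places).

exp(−rT) = exp(−0.013·2) = 0.9743
Put-call parity: C − P = S − K·e^(−rT) = 88 − 80·0.9743 = 88 − 77.9440 = 10.0560
P = C − (C − P) = 17.54 − (10.0560) = 7.4840

7.48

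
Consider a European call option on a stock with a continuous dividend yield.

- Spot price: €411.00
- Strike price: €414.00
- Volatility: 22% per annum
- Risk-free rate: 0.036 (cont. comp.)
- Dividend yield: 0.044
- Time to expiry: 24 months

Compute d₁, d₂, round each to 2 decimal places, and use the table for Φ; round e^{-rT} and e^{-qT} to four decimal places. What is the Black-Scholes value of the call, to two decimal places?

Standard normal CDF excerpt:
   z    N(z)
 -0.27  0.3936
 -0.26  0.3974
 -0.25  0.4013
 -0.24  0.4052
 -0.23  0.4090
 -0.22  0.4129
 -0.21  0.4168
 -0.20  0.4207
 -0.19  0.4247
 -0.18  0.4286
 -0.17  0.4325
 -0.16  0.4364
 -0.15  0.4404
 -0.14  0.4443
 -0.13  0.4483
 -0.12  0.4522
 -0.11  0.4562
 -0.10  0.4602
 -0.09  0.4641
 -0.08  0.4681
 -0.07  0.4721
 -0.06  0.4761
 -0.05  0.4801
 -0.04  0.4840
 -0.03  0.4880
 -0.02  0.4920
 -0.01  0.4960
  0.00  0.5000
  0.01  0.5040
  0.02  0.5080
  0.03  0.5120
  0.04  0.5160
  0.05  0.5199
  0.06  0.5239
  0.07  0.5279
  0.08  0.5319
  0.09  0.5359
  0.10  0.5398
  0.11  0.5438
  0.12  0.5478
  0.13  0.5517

σ√T = 0.22 × 1.4142 = 0.3111
ln(S/K) + (r − q + σ²/2)T = ln(411/414) + (0.036 − 0.044 + 0.22²/2)·2 = -0.0073 + 0.0324 = 0.0251
d₁ = 0.0251 / 0.3111 = 0.0808 ≈ 0.08
d₂ = d₁ − σ√T = 0.0808 − 0.3111 = -0.2304 ≈ -0.23
e^(−qT) = e^(−0.044·2) = 0.9158;  e^(−rT) = e^(−0.036·2) = 0.9305
N(d₁) = N(0.08) = 0.5319;  N(d₂) = N(-0.23) = 0.4090
C = 411·0.9158·0.5319 − 414·0.9305·0.4090 = 200.2039 − 157.5578 = 42.6460

€42.65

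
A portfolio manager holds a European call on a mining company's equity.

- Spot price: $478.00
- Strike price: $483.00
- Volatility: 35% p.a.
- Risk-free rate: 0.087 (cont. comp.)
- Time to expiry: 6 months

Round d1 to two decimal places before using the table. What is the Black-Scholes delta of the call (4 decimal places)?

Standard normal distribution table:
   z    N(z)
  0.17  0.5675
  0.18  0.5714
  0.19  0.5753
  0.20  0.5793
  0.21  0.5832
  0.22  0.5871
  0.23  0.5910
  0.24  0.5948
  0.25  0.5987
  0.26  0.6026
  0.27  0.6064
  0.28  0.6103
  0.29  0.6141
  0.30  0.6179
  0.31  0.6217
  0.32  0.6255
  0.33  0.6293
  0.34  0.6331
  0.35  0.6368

T = 0.5;  σ√T = 0.2475
d₁ = [ln(478/483) + (0.087 + ½·0.35²)·0.5] / (σ√T) = (-0.0104 + 0.0741) / 0.2475 = 0.2575 ⇒ 0.26
N(d₁) = N(0.26) = 0.6026
Δ_call = N(d₁) = 0.6026

0.6026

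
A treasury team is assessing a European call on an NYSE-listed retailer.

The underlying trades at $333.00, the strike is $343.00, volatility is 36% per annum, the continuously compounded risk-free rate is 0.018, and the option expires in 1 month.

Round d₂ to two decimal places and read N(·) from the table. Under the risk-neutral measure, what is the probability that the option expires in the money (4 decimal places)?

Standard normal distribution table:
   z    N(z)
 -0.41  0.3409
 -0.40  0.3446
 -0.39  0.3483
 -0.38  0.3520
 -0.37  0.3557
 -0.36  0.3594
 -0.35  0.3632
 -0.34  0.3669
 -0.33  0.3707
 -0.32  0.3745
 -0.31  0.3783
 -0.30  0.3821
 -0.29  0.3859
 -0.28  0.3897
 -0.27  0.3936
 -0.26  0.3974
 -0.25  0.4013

0.3745

σ√T = 0.36 × 0.2887 = 0.1039
d₁ = [ln(333/343) + (0.018 + 0.36²/2)·0.08333] / 0.1039 = [-0.0296 + 0.0069] / 0.1039 = -0.2183 ⇒ -0.22
d₂ = d₁ − σ√T = -0.2183 − 0.1039 = -0.3222 ⇒ -0.32
Risk-neutral Pr[S_T > K] = N(d₂) = N(-0.32) = 0.3745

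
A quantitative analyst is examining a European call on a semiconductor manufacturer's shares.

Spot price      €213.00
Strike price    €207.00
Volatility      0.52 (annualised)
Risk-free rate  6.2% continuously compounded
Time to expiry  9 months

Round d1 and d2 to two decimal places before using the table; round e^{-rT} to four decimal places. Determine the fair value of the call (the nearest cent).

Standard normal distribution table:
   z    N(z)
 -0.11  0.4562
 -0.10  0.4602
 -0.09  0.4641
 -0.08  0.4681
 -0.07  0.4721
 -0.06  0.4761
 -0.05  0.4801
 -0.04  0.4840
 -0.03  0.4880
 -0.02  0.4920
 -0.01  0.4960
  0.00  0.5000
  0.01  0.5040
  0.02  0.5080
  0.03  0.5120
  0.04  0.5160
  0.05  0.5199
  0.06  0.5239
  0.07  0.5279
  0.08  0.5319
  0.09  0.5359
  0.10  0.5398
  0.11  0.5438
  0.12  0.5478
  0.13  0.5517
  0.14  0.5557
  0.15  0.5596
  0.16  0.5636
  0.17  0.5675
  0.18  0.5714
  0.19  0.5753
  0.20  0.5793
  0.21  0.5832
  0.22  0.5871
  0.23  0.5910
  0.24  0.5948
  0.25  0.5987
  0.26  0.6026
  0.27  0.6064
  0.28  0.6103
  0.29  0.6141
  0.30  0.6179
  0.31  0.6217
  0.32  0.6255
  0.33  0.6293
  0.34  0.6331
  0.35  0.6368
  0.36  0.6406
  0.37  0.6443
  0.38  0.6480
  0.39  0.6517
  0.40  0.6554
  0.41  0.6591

T = 0.75;  σ√T = 0.4503
d₁ = [ln(213/207) + (0.062 + 0.52²/2)·0.75] / 0.4503 = [0.0286 + 0.1479] / 0.4503 = 0.3919 ≈ 0.39
d₂ = d₁ − σ√T = 0.3919 − 0.4503 = -0.0585 ≈ -0.06
e^(−rT) = e^(−0.062·0.75) = 0.9546
C = 213·N(0.39) − 207·0.9546·N(-0.06) = 213·0.6517 − 207·0.9546·0.4761 = 138.8121 − 94.0784 = 44.7337

€44.73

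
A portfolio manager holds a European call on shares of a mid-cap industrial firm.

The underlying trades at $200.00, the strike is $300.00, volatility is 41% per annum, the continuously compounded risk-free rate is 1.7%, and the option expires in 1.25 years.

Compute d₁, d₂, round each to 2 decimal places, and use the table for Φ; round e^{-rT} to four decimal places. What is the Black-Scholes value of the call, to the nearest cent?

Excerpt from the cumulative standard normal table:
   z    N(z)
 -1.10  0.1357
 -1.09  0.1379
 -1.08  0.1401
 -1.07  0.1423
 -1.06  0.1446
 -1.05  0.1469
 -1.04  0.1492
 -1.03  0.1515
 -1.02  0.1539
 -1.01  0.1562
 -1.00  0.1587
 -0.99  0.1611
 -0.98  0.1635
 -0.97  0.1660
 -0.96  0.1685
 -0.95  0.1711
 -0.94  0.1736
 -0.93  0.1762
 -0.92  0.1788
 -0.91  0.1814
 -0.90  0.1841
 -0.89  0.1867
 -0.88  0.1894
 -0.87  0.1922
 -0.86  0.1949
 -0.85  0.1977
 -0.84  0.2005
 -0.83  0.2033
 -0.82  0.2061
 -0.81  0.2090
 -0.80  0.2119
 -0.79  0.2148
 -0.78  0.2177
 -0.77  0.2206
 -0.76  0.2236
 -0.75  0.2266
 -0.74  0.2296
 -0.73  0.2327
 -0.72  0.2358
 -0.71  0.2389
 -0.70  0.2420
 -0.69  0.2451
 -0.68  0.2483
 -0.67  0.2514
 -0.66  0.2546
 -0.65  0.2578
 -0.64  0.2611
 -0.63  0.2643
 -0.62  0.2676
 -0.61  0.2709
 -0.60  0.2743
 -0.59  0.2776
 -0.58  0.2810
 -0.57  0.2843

$12.39

σ√T = 0.41 × 1.1180 = 0.4584
d₁ = [ln(200/300) + (0.017 + 0.41²/2)·1.25] / 0.4584 = [-0.4055 + 0.1263] / 0.4584 = -0.6090 → -0.61
d₂ = d₁ − σ√T = -0.6090 − 0.4584 = -1.0674 → -1.07
e^(−rT) = e^(−0.017·1.25) = 0.9790
N(d₁) = N(-0.61) = 0.2709;  N(d₂) = N(-1.07) = 0.1423
C = 200·0.2709 − 300·0.9790·0.1423 = 54.1800 − 41.7935 = 12.3865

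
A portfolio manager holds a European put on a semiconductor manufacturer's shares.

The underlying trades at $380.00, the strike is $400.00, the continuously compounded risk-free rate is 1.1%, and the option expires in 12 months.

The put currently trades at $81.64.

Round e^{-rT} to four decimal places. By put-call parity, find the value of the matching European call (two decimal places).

$66.00

exp(−rT) = exp(−0.011·1) = 0.9891
Put-call parity: C − P = S − K·e^(−rT) = 380 − 400·0.9891 = 380 − 395.6400 = -15.6400
C = P + (C − P) = 81.64 + (-15.6400) = 66.0000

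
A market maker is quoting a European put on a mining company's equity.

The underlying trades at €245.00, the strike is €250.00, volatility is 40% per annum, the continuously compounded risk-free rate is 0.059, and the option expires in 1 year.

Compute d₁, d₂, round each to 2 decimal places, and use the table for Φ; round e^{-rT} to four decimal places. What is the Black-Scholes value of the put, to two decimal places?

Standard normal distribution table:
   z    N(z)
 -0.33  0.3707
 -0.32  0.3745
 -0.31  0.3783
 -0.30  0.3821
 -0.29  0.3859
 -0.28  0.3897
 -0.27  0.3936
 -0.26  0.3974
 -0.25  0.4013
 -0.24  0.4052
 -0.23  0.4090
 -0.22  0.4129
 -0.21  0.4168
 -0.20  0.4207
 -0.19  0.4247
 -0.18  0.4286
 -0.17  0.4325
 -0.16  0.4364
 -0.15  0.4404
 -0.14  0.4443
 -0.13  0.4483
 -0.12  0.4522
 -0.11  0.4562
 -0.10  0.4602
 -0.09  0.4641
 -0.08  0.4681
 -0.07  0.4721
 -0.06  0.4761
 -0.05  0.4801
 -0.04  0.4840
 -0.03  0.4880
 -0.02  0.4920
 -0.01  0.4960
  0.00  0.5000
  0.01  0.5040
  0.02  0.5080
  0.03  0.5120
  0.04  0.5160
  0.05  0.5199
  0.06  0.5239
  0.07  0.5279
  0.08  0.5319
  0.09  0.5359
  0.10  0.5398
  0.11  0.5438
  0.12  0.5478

T = 1;  σ√T = 0.4000
ln(S/K) + (r + σ²/2)T = ln(245/250) + (0.059 + 0.4²/2)·1 = -0.0202 + 0.1390 = 0.1188
d₁ = 0.1188 / 0.4000 = 0.2970 ⇒ 0.30
d₂ = d₁ − σ√T = 0.2970 − 0.4000 = -0.1030 ⇒ -0.10
exp(−rT) = exp(−0.059·1) = 0.9427
N(−d₂) = N(0.10) = 0.5398;  N(−d₁) = N(-0.30) = 0.3821
P = 250·0.9427·0.5398 − 245·0.3821 = 127.2174 − 93.6145 = 33.6029

€33.60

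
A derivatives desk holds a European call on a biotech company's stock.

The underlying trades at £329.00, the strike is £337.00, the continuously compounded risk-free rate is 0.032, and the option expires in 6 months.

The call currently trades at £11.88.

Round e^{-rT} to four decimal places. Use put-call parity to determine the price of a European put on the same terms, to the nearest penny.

e^(−rT) = e^(−0.032·0.5) = 0.9841
Put-call parity: C − P = S − K·e^(−rT) = 329 − 337·0.9841 = 329 − 331.6417 = -2.6417
P = C − (C − P) = 11.88 − (-2.6417) = 14.5217

£14.52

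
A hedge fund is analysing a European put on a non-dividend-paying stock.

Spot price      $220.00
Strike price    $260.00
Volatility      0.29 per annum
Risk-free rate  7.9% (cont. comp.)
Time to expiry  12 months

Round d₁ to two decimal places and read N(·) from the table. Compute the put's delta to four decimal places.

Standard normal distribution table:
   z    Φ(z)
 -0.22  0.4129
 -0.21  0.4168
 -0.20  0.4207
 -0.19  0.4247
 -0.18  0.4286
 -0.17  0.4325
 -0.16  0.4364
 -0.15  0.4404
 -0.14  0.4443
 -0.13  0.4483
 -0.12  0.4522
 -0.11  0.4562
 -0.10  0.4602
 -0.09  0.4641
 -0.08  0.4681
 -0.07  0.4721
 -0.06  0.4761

σ√T = 0.29 × 1.0000 = 0.2900
d₁ = [ln(220/260) + (0.079 + ½·0.29²)·1] / (σ√T) = (-0.1671 + 0.1210) / 0.2900 = -0.1586 → -0.16
N(d₁) = N(-0.16) = 0.4364
Δ_put = N(d₁) − 1 = 0.4364 − 1 = -0.5636

-0.5636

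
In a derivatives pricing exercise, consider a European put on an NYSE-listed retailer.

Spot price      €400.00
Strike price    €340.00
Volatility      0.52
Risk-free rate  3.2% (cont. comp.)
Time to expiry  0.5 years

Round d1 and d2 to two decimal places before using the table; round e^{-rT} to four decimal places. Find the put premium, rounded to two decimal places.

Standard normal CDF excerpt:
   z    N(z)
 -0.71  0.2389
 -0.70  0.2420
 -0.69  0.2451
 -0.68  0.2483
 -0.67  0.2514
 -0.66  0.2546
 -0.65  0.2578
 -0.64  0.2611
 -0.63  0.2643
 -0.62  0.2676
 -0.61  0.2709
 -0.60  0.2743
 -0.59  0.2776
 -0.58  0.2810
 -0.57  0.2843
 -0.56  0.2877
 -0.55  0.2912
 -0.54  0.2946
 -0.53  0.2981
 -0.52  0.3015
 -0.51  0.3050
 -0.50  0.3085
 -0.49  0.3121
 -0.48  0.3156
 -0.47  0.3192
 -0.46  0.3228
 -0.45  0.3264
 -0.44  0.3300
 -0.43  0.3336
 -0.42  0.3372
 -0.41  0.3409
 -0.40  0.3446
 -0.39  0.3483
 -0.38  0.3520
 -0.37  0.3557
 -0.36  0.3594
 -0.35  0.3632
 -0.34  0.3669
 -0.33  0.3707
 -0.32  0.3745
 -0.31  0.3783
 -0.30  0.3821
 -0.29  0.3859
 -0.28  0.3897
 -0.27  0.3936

€27.29

T = 0.5;  σ√T = 0.3677
d₁ = [ln(400/340) + (0.032 + ½·0.52²)·0.5] / (σ√T) = (0.1625 + 0.0836) / 0.3677 = 0.6694 ⇒ 0.67
d₂ = 0.6694 − 0.3677 = 0.3017 ⇒ 0.30
exp(−rT) = exp(−0.032·0.5) = 0.9841
N(−d₂) = N(-0.30) = 0.3821;  N(−d₁) = N(-0.67) = 0.2514
P = 340·0.9841·0.3821 − 400·0.2514 = 127.8484 − 100.5600 = 27.2884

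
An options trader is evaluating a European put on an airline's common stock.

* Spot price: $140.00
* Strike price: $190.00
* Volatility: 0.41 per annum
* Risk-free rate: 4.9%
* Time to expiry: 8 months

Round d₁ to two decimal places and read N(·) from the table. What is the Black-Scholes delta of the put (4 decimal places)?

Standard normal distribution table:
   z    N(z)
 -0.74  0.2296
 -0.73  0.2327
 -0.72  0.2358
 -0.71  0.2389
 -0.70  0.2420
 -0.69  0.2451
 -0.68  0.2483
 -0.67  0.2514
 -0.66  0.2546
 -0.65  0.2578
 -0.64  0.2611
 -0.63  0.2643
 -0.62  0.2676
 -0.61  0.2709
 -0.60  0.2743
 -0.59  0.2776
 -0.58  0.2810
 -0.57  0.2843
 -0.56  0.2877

σ√T = 0.41 × 0.8165 = 0.3348
d₁ = [ln(140/190) + (0.049 + 0.41²/2)·0.6667] / 0.3348 = [-0.3054 + 0.0887] / 0.3348 = -0.6473 which rounds to -0.65
N(d₁) = N(-0.65) = 0.2578
Δ_put = N(d₁) − 1 = 0.2578 − 1 = -0.7422

-0.7422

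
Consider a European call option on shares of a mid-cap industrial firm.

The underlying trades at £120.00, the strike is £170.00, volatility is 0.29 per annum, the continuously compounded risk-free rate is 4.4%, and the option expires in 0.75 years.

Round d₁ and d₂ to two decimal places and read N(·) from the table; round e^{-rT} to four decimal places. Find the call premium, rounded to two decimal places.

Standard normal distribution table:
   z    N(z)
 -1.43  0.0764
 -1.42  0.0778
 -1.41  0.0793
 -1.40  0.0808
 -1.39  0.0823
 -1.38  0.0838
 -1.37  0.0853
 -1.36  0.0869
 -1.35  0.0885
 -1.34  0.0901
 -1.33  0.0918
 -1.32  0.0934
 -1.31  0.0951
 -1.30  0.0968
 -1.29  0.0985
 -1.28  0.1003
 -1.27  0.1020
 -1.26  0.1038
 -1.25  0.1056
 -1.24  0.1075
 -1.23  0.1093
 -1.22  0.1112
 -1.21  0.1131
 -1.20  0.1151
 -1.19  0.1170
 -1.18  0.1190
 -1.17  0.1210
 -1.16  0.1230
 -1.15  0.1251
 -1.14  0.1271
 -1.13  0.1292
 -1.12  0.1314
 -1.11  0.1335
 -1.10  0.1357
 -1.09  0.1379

σ√T = 0.29 × 0.8660 = 0.2511
ln(S/K) + (r + σ²/2)T = ln(120/170) + (0.044 + 0.29²/2)·0.75 = -0.3483 + 0.0645 = -0.2838
d₁ = -0.2838 / 0.2511 = -1.1299 → -1.13
d₂ = d₁ − σ√T = -1.1299 − 0.2511 = -1.3810 → -1.38
e^(−rT) = e^(−0.044·0.75) = 0.9675
C = 120·N(-1.13) − 170·0.9675·N(-1.38) = 120·0.1292 − 170·0.9675·0.0838 = 15.5040 − 13.7830 = 1.7210

£1.72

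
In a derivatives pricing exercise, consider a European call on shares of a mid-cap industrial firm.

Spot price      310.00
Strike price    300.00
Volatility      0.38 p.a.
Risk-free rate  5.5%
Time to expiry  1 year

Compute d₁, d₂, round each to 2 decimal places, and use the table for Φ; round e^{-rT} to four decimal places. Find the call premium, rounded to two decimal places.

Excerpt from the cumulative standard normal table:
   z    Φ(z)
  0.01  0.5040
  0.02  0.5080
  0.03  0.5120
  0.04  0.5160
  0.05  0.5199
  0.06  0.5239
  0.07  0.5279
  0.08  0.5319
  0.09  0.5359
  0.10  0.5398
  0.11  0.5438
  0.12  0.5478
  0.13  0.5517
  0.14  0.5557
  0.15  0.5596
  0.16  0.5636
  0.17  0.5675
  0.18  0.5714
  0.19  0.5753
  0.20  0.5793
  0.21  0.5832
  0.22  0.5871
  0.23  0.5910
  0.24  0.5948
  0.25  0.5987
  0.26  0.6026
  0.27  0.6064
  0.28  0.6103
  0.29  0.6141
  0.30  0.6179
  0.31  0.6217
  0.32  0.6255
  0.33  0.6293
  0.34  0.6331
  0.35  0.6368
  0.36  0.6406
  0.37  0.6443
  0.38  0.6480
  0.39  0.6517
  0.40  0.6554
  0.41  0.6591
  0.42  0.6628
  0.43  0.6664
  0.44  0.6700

σ√T = 0.38·√1 = 0.3800
d₁ = [ln(310/300) + (0.055 + ½·0.38²)·1] / (σ√T) = (0.0328 + 0.1272) / 0.3800 = 0.4210 → 0.42
d₂ = 0.4210 − 0.3800 = 0.0410 → 0.04
exp(−rT) = exp(−0.055·1) = 0.9465
N(d₁) = N(0.42) = 0.6628;  N(d₂) = N(0.04) = 0.5160
C = 310·0.6628 − 300·0.9465·0.5160 = 205.4680 − 146.5182 = 58.9498

58.95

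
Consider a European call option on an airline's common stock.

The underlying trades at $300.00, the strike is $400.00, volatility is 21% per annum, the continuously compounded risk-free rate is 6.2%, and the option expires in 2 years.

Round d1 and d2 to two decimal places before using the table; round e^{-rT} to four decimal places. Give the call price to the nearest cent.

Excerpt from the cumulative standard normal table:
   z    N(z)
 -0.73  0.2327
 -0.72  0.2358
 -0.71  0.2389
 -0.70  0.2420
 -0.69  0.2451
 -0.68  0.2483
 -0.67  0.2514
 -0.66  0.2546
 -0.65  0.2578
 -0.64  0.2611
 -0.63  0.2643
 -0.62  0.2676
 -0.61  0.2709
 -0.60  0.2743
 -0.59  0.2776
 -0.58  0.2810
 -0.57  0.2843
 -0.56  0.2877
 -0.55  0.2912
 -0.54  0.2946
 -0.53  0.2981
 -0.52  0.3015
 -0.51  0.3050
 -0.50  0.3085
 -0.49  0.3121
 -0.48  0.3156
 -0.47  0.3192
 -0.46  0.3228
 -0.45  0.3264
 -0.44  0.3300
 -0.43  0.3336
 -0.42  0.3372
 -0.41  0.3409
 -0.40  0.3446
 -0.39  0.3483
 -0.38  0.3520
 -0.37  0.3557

$17.87

σ√T = 0.21·√2 = 0.2970
d₁ = [ln(300/400) + (0.062 + ½·0.21²)·2] / (σ√T) = (-0.2877 + 0.1681) / 0.2970 = -0.4027 ⇒ -0.40
d₂ = -0.4027 − 0.2970 = -0.6996 ⇒ -0.70
exp(−rT) = exp(−0.062·2) = 0.8834
C = 300·N(-0.40) − 400·0.8834·N(-0.70) = 300·0.3446 − 400·0.8834·0.2420 = 103.3800 − 85.5131 = 17.8669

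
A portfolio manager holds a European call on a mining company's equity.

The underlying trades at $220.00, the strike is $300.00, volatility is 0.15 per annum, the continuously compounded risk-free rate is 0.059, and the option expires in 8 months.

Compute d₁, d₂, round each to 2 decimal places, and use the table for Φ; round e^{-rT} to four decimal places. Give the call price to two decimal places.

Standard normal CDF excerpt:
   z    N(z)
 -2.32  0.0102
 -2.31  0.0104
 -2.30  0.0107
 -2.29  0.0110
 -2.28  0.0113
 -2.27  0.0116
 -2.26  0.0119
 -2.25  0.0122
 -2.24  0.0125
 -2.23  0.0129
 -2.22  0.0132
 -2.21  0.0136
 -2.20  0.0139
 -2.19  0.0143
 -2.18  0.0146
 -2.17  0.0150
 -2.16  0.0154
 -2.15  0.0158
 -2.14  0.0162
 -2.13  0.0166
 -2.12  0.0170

σ√T = 0.15 × 0.8165 = 0.1225
ln(S/K) + (r + σ²/2)T = ln(220/300) + (0.059 + 0.15²/2)·0.6667 = -0.3102 + 0.0468 = -0.2633
d₁ = -0.2633 / 0.1225 = -2.1500 → -2.15
d₂ = d₁ − σ√T = -2.1500 − 0.1225 = -2.2725 → -2.27
exp(−rT) = exp(−0.059·0.6667) = 0.9614
N(d₁) = N(-2.15) = 0.0158;  N(d₂) = N(-2.27) = 0.0116
C = 220·0.0158 − 300·0.9614·0.0116 = 3.4760 − 3.3457 = 0.1303

$0.13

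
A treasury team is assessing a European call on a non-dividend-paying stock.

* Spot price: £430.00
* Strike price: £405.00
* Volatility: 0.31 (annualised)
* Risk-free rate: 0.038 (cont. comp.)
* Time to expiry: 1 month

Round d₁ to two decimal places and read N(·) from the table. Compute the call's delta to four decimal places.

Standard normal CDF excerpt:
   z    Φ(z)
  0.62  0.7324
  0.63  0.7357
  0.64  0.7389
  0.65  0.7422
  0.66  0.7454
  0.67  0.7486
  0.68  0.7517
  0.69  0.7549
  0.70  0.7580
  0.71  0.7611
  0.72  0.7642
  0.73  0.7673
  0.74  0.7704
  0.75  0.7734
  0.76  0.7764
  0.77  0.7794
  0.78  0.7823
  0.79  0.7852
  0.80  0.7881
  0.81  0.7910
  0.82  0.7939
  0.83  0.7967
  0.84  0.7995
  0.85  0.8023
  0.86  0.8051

0.7734

σ√T = 0.31 × 0.2887 = 0.0895
d₁ = [ln(430/405) + (0.038 + 0.31²/2)·0.08333] / 0.0895 = [0.0599 + 0.0072] / 0.0895 = 0.7495 which rounds to 0.75
N(d₁) = N(0.75) = 0.7734
Δ_call = N(d₁) = 0.7734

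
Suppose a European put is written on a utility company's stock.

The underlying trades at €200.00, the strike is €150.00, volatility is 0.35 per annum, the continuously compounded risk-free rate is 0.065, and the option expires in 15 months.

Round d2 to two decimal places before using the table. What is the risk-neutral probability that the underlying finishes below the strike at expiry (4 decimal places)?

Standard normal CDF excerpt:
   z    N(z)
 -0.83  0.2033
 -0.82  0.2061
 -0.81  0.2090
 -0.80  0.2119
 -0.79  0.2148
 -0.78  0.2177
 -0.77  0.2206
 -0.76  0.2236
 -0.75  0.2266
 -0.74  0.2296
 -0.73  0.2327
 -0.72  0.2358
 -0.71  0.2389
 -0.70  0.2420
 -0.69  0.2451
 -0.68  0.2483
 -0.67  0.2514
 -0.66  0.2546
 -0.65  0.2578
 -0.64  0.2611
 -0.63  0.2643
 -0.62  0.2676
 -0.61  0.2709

0.2266

σ√T = 0.35 × 1.1180 = 0.3913
d₁ = [ln(200/150) + (0.065 + ½·0.35²)·1.25] / (σ√T) = (0.2877 + 0.1578) / 0.3913 = 1.1385 ≈ 1.14
d₂ = 1.1385 − 0.3913 = 0.7472 ≈ 0.75
Pr(exercise) under Q = N(−d₂) = N(-0.75) = 0.2266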